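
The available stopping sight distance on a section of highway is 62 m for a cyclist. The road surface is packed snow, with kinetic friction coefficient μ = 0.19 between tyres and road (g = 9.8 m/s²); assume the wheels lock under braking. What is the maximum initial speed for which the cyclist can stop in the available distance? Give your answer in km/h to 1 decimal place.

Maximum speed ≈ 54.7 km/h

a = μg = 0.19 × 9.8 = 1.862 m/s².
v²/(2a) = d ⇒ v = √(2 × 1.862 × 62) = √230.89 = 15.1951 m/s.
15.1951 m/s × 3.6 = 54.702 km/h.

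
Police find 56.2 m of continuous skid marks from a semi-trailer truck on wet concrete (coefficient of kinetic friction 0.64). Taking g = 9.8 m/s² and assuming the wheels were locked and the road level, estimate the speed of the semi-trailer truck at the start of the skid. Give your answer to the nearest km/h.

Initial speed ≈ 96 km/h

Deceleration a = μg = 0.64 × 9.8 = 6.272 m/s².
v = √(2a·d) = √(2 × 6.272 × 56.2) = √704.973 = 26.5513 m/s.
= 26.5513 × 3.6 = 95.585 km/h.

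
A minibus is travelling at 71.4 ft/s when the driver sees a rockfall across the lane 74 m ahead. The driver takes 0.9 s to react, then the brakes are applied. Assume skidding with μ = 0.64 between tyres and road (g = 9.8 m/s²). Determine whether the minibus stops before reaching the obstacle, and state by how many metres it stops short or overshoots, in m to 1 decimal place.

71.4 ft/s × 0.3048 = 21.7627 m/s.
a = μg = 0.64 × 9.8 = 6.272 m/s².
Reaction distance = 21.7627 × 0.9 = 19.586 m.
Braking distance = v²/(2a) = 473.615 / 12.544 = 37.756 m.
Total stopping distance = 19.586 + 37.756 = 57.342 m, vs 74 m available — it stops with 74 − 57.342 = 16.658 m to spare.

Yes — it stops 16.7 m short of the obstacle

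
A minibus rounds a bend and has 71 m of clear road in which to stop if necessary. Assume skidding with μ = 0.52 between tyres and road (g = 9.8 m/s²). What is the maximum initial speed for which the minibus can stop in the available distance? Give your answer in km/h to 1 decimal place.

a = μg = 0.52 × 9.8 = 5.096 m/s².
v²/(2a) = d ⇒ v = √(2 × 5.096 × 71) = √723.63 = 26.9004 m/s.
26.9004 m/s × 3.6 = 96.841 km/h.

Maximum speed ≈ 96.8 km/h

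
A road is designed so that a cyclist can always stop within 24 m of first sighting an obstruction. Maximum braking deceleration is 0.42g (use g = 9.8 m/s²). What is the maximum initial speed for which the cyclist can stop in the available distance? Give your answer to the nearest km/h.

Maximum speed ≈ 51 km/h

a = 0.42 × 9.8 = 4.116 m/s².
v²/(2a) = d ⇒ v = √(2 × 4.116 × 24) = √197.57 = 14.0560 m/s.
14.0560 m/s × 3.6 = 50.602 km/h.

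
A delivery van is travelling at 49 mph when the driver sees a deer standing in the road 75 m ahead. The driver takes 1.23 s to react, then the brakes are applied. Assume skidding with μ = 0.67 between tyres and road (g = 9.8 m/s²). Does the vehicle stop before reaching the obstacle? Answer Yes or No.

Yes

49 mph × 0.44704 = 21.9050 m/s.
a = μg = 0.67 × 9.8 = 6.566 m/s².
Reaction distance = 21.9050 × 1.23 = 26.943 m.
Braking distance = v²/(2a) = 479.829 / 13.132 = 36.539 m.
Total stopping distance = 26.943 + 36.539 = 63.482 m, vs 75 m available — it stops with 75 − 63.482 = 11.518 m to spare.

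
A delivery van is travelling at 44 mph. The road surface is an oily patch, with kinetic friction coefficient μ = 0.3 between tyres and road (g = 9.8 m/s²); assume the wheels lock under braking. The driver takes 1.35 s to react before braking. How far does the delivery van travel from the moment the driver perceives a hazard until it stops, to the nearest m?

Total stopping distance ≈ 92 m

44 mph × 0.44704 = 19.6698 m/s.
a = μg = 0.3 × 9.8 = 2.940 m/s².
Reaction distance = v·t_r = 19.6698 × 1.35 = 26.554 m.
Braking distance = v²/(2a) = 19.6698² / (2 × 2.940) = 386.901 / 5.880 = 65.799 m.
Total = 26.554 + 65.799 = 92.353 m.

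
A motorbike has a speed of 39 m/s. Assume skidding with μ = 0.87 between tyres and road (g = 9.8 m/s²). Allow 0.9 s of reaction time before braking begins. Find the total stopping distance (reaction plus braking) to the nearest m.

Total stopping distance ≈ 124 m

a = μg = 0.87 × 9.8 = 8.526 m/s².
Reaction distance = v·t_r = 39.0000 × 0.9 = 35.100 m.
Braking distance = v²/(2a) = 39.0000² / (2 × 8.526) = 1521.000 / 17.052 = 89.198 m.
Total = 35.100 + 89.198 = 124.298 m.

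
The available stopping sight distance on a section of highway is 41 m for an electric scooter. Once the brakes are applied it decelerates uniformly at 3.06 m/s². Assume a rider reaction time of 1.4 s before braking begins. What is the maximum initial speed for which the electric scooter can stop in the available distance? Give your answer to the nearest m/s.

Stopping distance: v·t_r + v²/(2a) = 41 with t_r = 1.4 s and a = 3.060 m/s².
So v² + 8.568 v − 250.92 = 0.
Positive root: v = −a·t_r + √((a·t_r)² + 2a·d) = −4.284 + √(18.353 + 250.92) = 12.1255 m/s.

Maximum speed ≈ 12 m/s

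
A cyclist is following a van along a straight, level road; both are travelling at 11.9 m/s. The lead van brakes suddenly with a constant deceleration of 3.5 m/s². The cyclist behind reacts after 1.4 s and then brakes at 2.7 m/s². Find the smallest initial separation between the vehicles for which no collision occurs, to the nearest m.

Leader travels v²/(2a_L) = 141.610 / 7.000 = 20.230 m before stopping.
Follower covers v·t_r = 11.9000 × 1.4 = 16.660 m while reacting, then v²/(2a_F) = 141.610 / 5.400 = 26.224 m while braking, for a total of 16.660 + 26.224 = 42.884 m.
Since a_F ≤ a_L and the follower starts braking later, the follower is never slower than the leader, so the closest approach is when both have stopped.
Minimum gap = 42.884 − 20.230 = 22.654 m.

Minimum gap ≈ 23 m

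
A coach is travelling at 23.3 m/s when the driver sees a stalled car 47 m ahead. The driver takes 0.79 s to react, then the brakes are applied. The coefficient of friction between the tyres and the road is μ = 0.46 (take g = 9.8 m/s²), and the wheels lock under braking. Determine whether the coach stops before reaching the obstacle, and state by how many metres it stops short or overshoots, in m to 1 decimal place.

a = μg = 0.46 × 9.8 = 4.508 m/s².
Reaction distance = 23.3000 × 0.79 = 18.407 m.
Braking distance = v²/(2a) = 542.890 / 9.016 = 60.214 m.
Total stopping distance = 18.407 + 60.214 = 78.621 m, vs 47 m available — it cannot stop in time and overshoots by 78.621 − 47 = 31.621 m.

No — it overshoots by 31.6 m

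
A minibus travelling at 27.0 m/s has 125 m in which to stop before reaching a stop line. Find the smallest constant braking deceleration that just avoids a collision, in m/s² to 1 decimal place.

v² = 2a·d ⇒ a = v²/(2d) = 27.0000² / (2 × 125.000) = 729.000 / 250.000 = 2.9160 m/s².

Required deceleration ≈ 2.9 m/s²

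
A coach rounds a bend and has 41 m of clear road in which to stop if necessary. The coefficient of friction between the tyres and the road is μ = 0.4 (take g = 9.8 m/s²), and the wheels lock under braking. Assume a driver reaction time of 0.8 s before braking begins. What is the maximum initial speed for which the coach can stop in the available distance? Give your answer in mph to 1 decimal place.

a = μg = 0.4 × 9.8 = 3.920 m/s².
Stopping distance: v·t_r + v²/(2a) = 41 with t_r = 0.8 s and a = 3.920 m/s².
So v² + 6.272 v − 321.44 = 0.
Positive root: v = −a·t_r + √((a·t_r)² + 2a·d) = −3.136 + √(9.834 + 321.44) = 15.0649 m/s.
15.0649 m/s ÷ 0.44704 = 33.699 mph.

Maximum speed ≈ 33.7 mph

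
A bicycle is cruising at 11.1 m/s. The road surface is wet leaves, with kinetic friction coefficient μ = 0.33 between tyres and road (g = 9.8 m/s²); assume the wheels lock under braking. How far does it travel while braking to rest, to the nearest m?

a = μg = 0.33 × 9.8 = 3.234 m/s².
Braking distance = v²/(2a) = 11.1000² / (2 × 3.234) = 123.210 / 6.468 = 19.049 m.

Braking distance ≈ 19 m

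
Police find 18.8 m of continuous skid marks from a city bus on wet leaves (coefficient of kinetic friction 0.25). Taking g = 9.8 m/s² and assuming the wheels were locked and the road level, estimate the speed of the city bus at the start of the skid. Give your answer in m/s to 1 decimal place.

Deceleration a = μg = 0.25 × 9.8 = 2.450 m/s².
v = √(2a·d) = √(2 × 2.450 × 18.8) = √92.120 = 9.5979 m/s.

Initial speed ≈ 9.6 m/s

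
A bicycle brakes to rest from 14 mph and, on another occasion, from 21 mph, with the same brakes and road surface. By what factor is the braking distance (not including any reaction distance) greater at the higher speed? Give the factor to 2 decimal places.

Factor ≈ 2.25

Braking distance d = v²/(2a), so with a fixed, d ∝ v².
Factor = (21/14)² = 1.5000² = 2.2500.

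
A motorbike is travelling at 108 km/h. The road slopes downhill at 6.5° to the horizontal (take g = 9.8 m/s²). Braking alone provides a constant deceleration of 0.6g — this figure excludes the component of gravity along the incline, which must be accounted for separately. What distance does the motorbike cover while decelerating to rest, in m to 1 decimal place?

108 km/h ÷ 3.6 = 30.0000 m/s.
a = 0.6 × 9.8 = 5.880 m/s².
Gravity along the downhill slope reduces the braking deceleration: a_eff = 5.880 − 9.8·sin 6.5° = 5.880 − 1.109 = 4.771 m/s².
Braking distance = v²/(2a) = 30.0000² / (2 × 4.771) = 900.000 / 9.542 = 94.320 m.

Braking distance ≈ 94.3 m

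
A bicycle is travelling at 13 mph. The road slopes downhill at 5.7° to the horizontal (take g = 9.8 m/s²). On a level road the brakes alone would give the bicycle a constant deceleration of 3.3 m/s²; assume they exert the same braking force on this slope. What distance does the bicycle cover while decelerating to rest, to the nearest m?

13 mph × 0.44704 = 5.8115 m/s.
Gravity along the downhill slope reduces the braking deceleration: a_eff = 3.300 − 9.8·sin 5.7° = 3.300 − 0.973 = 2.327 m/s².
Braking distance = v²/(2a) = 5.8115² / (2 × 2.327) = 33.774 / 4.654 = 7.257 m.

Braking distance ≈ 7 m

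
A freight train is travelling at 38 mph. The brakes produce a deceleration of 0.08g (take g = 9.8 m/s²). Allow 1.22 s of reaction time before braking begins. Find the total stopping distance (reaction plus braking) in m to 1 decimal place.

Total stopping distance ≈ 204.8 m

38 mph × 0.44704 = 16.9875 m/s.
a = 0.08 × 9.8 = 0.784 m/s².
Reaction distance = v·t_r = 16.9875 × 1.22 = 20.725 m.
Braking distance = v²/(2a) = 16.9875² / (2 × 0.784) = 288.575 / 1.568 = 184.040 m.
Total = 20.725 + 184.040 = 204.765 m.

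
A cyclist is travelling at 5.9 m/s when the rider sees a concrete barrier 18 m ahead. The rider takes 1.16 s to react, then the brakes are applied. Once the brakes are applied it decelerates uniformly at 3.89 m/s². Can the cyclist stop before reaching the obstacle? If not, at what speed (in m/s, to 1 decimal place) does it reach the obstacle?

Reaction distance = 5.9000 × 1.16 = 6.844 m.
Braking distance = v²/(2a) = 34.810 / 7.780 = 4.474 m.
Total stopping distance = 6.844 + 4.474 = 11.318 m, vs 18 m available — it stops with 18 − 11.318 = 6.682 m to spare.

Yes — it stops about 6.7 m short of the obstacle, so it never reaches it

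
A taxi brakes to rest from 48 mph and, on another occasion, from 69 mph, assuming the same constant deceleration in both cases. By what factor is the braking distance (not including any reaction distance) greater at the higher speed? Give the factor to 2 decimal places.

Braking distance d = v²/(2a), so with a fixed, d ∝ v².
Factor = (69/48)² = 1.4375² = 2.0664.

Factor ≈ 2.07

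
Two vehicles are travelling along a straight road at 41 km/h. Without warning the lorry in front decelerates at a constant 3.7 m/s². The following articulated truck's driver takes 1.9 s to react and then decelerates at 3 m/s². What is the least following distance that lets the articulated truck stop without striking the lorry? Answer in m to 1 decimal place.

Minimum gap ≈ 25.7 m

41 km/h ÷ 3.6 = 11.3889 m/s.
Leader travels v²/(2a_L) = 129.707 / 7.400 = 17.528 m before stopping.
Follower covers v·t_r = 11.3889 × 1.9 = 21.639 m while reacting, then v²/(2a_F) = 129.707 / 6.000 = 21.618 m while braking, for a total of 21.639 + 21.618 = 43.257 m.
Since a_F ≤ a_L and the follower starts braking later, the follower is never slower than the leader, so the closest approach is when both have stopped.
Minimum gap = 43.257 − 17.528 = 25.729 m.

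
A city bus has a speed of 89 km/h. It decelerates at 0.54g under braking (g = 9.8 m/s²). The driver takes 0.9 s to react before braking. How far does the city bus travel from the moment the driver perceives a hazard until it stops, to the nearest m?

Total stopping distance ≈ 80 m

89 km/h ÷ 3.6 = 24.7222 m/s.
a = 0.54 × 9.8 = 5.292 m/s².
Reaction distance = v·t_r = 24.7222 × 0.9 = 22.250 m.
Braking distance = v²/(2a) = 24.7222² / (2 × 5.292) = 611.187 / 10.584 = 57.746 m.
Total = 22.250 + 57.746 = 79.996 m.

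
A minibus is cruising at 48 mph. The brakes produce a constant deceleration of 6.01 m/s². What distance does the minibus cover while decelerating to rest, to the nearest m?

Braking distance ≈ 38 m

48 mph × 0.44704 = 21.4579 m/s.
Braking distance = v²/(2a) = 21.4579² / (2 × 6.010) = 460.441 / 12.020 = 38.306 m.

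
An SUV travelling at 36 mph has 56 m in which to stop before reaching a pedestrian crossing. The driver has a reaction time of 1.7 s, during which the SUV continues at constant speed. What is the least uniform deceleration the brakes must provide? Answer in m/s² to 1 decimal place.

Required deceleration ≈ 4.5 m/s²

36 mph × 0.44704 = 16.0934 m/s.
Distance covered during reaction = 16.0934 × 1.7 = 27.359 m.
Distance available for braking: 56 − 27.359 = 28.641 m.
v² = 2a·d ⇒ a = v²/(2d) = 16.0934² / (2 × 28.641) = 258.998 / 57.282 = 4.5215 m/s².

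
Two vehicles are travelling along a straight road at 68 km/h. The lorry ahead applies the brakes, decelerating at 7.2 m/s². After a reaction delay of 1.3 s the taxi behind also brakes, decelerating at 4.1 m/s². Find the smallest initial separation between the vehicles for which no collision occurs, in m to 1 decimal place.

68 km/h ÷ 3.6 = 18.8889 m/s.
Leader travels v²/(2a_L) = 356.791 / 14.400 = 24.777 m before stopping.
Follower covers v·t_r = 18.8889 × 1.3 = 24.556 m while reacting, then v²/(2a_F) = 356.791 / 8.200 = 43.511 m while braking, for a total of 24.556 + 43.511 = 68.067 m.
Since a_F ≤ a_L and the follower starts braking later, the follower is never slower than the leader, so the closest approach is when both have stopped.
Minimum gap = 68.067 − 24.777 = 43.290 m.

Minimum gap ≈ 43.3 m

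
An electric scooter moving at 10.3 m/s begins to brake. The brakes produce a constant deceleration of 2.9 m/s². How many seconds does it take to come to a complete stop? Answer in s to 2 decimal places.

Braking time = v/a = 10.3000 / 2.900 = 3.552 s.

Braking time ≈ 3.55 s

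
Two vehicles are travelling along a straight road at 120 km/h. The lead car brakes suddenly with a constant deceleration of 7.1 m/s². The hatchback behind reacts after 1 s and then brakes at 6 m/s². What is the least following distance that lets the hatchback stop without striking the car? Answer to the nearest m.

120 km/h ÷ 3.6 = 33.3333 m/s.
Leader travels v²/(2a_L) = 1111.109 / 14.200 = 78.247 m before stopping.
Follower covers v·t_r = 33.3333 × 1 = 33.333 m while reacting, then v²/(2a_F) = 1111.109 / 12.000 = 92.592 m while braking, for a total of 33.333 + 92.592 = 125.925 m.
Since a_F ≤ a_L and the follower starts braking later, the follower is never slower than the leader, so the closest approach is when both have stopped.
Minimum gap = 125.925 − 78.247 = 47.678 m.

Minimum gap ≈ 48 m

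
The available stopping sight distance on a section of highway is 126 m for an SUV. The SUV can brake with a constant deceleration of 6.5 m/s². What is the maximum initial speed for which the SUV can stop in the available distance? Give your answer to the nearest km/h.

v²/(2a) = d ⇒ v = √(2 × 6.500 × 126) = √1638.00 = 40.4722 m/s.
40.4722 m/s × 3.6 = 145.700 km/h.

Maximum speed ≈ 146 km/h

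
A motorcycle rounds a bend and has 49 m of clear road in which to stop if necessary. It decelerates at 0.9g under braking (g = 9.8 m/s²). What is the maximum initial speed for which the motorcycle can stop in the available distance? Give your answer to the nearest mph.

a = 0.9 × 9.8 = 8.820 m/s².
v²/(2a) = d ⇒ v = √(2 × 8.820 × 49) = √864.36 = 29.4000 m/s.
29.4000 m/s ÷ 0.44704 = 65.766 mph.

Maximum speed ≈ 66 mph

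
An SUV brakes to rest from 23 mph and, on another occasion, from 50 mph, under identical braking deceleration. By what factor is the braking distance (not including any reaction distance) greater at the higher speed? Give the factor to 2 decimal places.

Braking distance d = v²/(2a), so with a fixed, d ∝ v².
Factor = (50/23)² = 2.1739² = 4.7258.

Factor ≈ 4.73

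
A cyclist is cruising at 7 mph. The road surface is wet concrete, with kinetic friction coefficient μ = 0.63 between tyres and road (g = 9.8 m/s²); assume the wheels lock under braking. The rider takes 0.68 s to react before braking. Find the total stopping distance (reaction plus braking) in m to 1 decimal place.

Total stopping distance ≈ 2.9 m

7 mph × 0.44704 = 3.1293 m/s.
a = μg = 0.63 × 9.8 = 6.174 m/s².
Reaction distance = v·t_r = 3.1293 × 0.68 = 2.128 m.
Braking distance = v²/(2a) = 3.1293² / (2 × 6.174) = 9.793 / 12.348 = 0.793 m.
Total = 2.128 + 0.793 = 2.921 m.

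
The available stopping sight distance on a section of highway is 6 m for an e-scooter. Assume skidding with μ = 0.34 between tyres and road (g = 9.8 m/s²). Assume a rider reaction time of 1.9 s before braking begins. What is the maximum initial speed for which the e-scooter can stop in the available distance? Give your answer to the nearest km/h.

a = μg = 0.34 × 9.8 = 3.332 m/s².
Stopping distance: v·t_r + v²/(2a) = 6 with t_r = 1.9 s and a = 3.332 m/s².
So v² + 12.662 v − 39.98 = 0.
Positive root: v = −a·t_r + √((a·t_r)² + 2a·d) = −6.331 + √(40.082 + 39.98) = 2.6167 m/s.
2.6167 m/s × 3.6 = 9.420 km/h.

Maximum speed ≈ 9 km/h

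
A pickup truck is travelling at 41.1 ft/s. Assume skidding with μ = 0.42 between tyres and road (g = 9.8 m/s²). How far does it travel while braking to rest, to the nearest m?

41.1 ft/s × 0.3048 = 12.5273 m/s.
a = μg = 0.42 × 9.8 = 4.116 m/s².
Braking distance = v²/(2a) = 12.5273² / (2 × 4.116) = 156.933 / 8.232 = 19.064 m.

Braking distance ≈ 19 m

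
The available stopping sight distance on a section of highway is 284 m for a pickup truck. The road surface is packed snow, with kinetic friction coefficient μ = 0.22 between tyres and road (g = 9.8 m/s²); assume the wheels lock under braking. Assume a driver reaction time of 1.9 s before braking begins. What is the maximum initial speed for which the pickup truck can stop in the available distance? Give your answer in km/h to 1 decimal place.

Maximum speed ≈ 112.1 km/h

a = μg = 0.22 × 9.8 = 2.156 m/s².
Stopping distance: v·t_r + v²/(2a) = 284 with t_r = 1.9 s and a = 2.156 m/s².
So v² + 8.193 v − 1224.61 = 0.
Positive root: v = −a·t_r + √((a·t_r)² + 2a·d) = −4.096 + √(16.777 + 1224.61) = 31.1373 m/s.
31.1373 m/s × 3.6 = 112.094 km/h.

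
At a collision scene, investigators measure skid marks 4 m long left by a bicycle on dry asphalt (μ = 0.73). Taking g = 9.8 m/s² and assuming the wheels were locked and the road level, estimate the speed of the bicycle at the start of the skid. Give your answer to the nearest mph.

Deceleration a = μg = 0.73 × 9.8 = 7.154 m/s².
v = √(2a·d) = √(2 × 7.154 × 4) = √57.232 = 7.5652 m/s.
= 7.5652 ÷ 0.44704 = 16.923 mph.

Initial speed ≈ 17 mph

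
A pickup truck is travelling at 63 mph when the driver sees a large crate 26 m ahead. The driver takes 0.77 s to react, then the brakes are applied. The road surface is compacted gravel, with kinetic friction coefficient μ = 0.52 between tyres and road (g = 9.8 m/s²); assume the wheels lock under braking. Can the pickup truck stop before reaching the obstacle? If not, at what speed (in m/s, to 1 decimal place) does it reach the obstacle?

63 mph × 0.44704 = 28.1635 m/s.
a = μg = 0.52 × 9.8 = 5.096 m/s².
Reaction distance = 28.1635 × 0.77 = 21.686 m.
Braking distance needed to stop: v²/(2a) = 793.183 / 10.192 = 77.824 m, so total needed = 21.686 + 77.824 = 99.510 m > 26 m — it cannot stop.
Distance remaining when braking begins: 26 − 21.686 = 4.314 m.
v² = v₀² − 2a·d = 793.183 − 2 × 5.096 × 4.314 = 749.215 m²/s².
v = √749.215 = 27.372 m/s.

No — it strikes the obstacle at 27.4 m/s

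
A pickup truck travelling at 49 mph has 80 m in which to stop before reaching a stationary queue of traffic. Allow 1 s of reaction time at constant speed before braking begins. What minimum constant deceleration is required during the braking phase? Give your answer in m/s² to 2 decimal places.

49 mph × 0.44704 = 21.9050 m/s.
Distance covered during reaction = 21.9050 × 1 = 21.905 m.
Distance available for braking: 80 − 21.905 = 58.095 m.
v² = 2a·d ⇒ a = v²/(2d) = 21.9050² / (2 × 58.095) = 479.829 / 116.190 = 4.1297 m/s².

Required deceleration ≈ 4.13 m/s²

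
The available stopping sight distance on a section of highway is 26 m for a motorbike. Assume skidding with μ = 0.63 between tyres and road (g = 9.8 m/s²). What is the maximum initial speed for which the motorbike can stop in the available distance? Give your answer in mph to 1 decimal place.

Maximum speed ≈ 40.1 mph

a = μg = 0.63 × 9.8 = 6.174 m/s².
v²/(2a) = d ⇒ v = √(2 × 6.174 × 26) = √321.05 = 17.9179 m/s.
17.9179 m/s ÷ 0.44704 = 40.081 mph.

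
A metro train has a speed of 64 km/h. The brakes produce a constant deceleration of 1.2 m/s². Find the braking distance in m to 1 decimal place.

64 km/h ÷ 3.6 = 17.7778 m/s.
Braking distance = v²/(2a) = 17.7778² / (2 × 1.200) = 316.050 / 2.400 = 131.688 m.

Braking distance ≈ 131.7 m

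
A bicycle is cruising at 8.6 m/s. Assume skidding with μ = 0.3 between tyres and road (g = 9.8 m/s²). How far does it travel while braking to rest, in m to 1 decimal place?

a = μg = 0.3 × 9.8 = 2.940 m/s².
Braking distance = v²/(2a) = 8.6000² / (2 × 2.940) = 73.960 / 5.880 = 12.578 m.

Braking distance ≈ 12.6 m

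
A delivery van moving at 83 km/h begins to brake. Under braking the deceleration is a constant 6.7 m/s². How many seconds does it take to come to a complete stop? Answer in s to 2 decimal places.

83 km/h ÷ 3.6 = 23.0556 m/s.
Braking time = v/a = 23.0556 / 6.700 = 3.441 s.

Braking time ≈ 3.44 s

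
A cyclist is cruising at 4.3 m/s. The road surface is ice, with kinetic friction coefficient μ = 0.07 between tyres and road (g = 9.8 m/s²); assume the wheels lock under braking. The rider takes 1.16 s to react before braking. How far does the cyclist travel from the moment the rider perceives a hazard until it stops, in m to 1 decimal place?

Total stopping distance ≈ 18.5 m

a = μg = 0.07 × 9.8 = 0.686 m/s².
Reaction distance = v·t_r = 4.3000 × 1.16 = 4.988 m.
Braking distance = v²/(2a) = 4.3000² / (2 × 0.686) = 18.490 / 1.372 = 13.477 m.
Total = 4.988 + 13.477 = 18.465 m.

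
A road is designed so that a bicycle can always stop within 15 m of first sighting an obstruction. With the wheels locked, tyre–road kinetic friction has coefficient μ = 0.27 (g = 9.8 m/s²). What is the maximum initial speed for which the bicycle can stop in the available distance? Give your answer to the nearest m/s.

Maximum speed ≈ 9 m/s

a = μg = 0.27 × 9.8 = 2.646 m/s².
v²/(2a) = d ⇒ v = √(2 × 2.646 × 15) = √79.38 = 8.9095 m/s.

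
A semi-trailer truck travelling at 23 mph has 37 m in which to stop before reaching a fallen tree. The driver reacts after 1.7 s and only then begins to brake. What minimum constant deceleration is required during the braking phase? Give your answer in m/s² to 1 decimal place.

23 mph × 0.44704 = 10.2819 m/s.
Distance covered during reaction = 10.2819 × 1.7 = 17.479 m.
Distance available for braking: 37 − 17.479 = 19.521 m.
v² = 2a·d ⇒ a = v²/(2d) = 10.2819² / (2 × 19.521) = 105.717 / 39.042 = 2.7078 m/s².

Required deceleration ≈ 2.7 m/s²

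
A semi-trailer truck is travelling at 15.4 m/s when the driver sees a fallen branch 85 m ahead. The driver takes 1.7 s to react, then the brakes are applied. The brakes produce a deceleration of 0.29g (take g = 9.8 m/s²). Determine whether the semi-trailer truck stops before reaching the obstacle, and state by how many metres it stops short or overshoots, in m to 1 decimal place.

a = 0.29 × 9.8 = 2.842 m/s².
Reaction distance = 15.4000 × 1.7 = 26.180 m.
Braking distance = v²/(2a) = 237.160 / 5.684 = 41.724 m.
Total stopping distance = 26.180 + 41.724 = 67.904 m, vs 85 m available — it stops with 85 − 67.904 = 17.096 m to spare.

Yes — it stops 17.1 m short of the obstacle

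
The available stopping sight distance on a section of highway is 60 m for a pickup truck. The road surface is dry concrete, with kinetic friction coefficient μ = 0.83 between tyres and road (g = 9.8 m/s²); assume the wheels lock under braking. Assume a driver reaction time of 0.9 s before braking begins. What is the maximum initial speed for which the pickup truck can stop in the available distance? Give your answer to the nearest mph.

a = μg = 0.83 × 9.8 = 8.134 m/s².
Stopping distance: v·t_r + v²/(2a) = 60 with t_r = 0.9 s and a = 8.134 m/s².
So v² + 14.641 v − 976.08 = 0.
Positive root: v = −a·t_r + √((a·t_r)² + 2a·d) = −7.321 + √(53.597 + 976.08) = 24.7676 m/s.
24.7676 m/s ÷ 0.44704 = 55.404 mph.

Maximum speed ≈ 55 mph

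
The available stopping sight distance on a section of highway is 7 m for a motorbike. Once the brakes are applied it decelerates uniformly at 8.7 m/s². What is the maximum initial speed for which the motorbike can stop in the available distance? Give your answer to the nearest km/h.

Maximum speed ≈ 40 km/h

v²/(2a) = d ⇒ v = √(2 × 8.700 × 7) = √121.80 = 11.0363 m/s.
11.0363 m/s × 3.6 = 39.731 km/h.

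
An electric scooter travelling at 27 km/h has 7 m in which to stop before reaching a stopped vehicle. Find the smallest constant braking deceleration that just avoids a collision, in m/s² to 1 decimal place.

Required deceleration ≈ 4.0 m/s²

27 km/h ÷ 3.6 = 7.5000 m/s.
v² = 2a·d ⇒ a = v²/(2d) = 7.5000² / (2 × 7.000) = 56.250 / 14.000 = 4.0179 m/s².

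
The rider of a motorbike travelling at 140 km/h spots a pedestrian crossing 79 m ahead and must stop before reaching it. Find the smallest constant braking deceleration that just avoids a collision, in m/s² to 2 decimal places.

140 km/h ÷ 3.6 = 38.8889 m/s.
v² = 2a·d ⇒ a = v²/(2d) = 38.8889² / (2 × 79.000) = 1512.347 / 158.000 = 9.5718 m/s².

Required deceleration ≈ 9.57 m/s²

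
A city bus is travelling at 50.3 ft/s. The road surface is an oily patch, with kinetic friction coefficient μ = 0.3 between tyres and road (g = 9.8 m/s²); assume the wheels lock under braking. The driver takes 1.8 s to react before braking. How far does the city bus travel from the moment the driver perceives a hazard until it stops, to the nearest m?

50.3 ft/s × 0.3048 = 15.3314 m/s.
a = μg = 0.3 × 9.8 = 2.940 m/s².
Reaction distance = v·t_r = 15.3314 × 1.8 = 27.597 m.
Braking distance = v²/(2a) = 15.3314² / (2 × 2.940) = 235.052 / 5.880 = 39.975 m.
Total = 27.597 + 39.975 = 67.572 m.

Total stopping distance ≈ 68 m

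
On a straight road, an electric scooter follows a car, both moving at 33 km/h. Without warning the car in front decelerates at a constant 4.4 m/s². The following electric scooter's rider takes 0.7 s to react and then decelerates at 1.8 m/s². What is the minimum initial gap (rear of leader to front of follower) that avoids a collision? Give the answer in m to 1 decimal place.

33 km/h ÷ 3.6 = 9.1667 m/s.
Leader travels v²/(2a_L) = 84.028 / 8.800 = 9.549 m before stopping.
Follower covers v·t_r = 9.1667 × 0.7 = 6.417 m while reacting, then v²/(2a_F) = 84.028 / 3.600 = 23.341 m while braking, for a total of 6.417 + 23.341 = 29.758 m.
Since a_F ≤ a_L and the follower starts braking later, the follower is never slower than the leader, so the closest approach is when both have stopped.
Minimum gap = 29.758 − 9.549 = 20.209 m.

Minimum gap ≈ 20.2 m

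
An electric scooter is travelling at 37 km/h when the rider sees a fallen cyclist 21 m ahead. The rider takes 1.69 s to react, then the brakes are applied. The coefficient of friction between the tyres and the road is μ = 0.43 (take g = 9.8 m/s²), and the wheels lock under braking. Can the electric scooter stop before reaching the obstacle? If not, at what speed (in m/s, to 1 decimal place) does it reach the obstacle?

No — it strikes the obstacle at 8.7 m/s

37 km/h ÷ 3.6 = 10.2778 m/s.
a = μg = 0.43 × 9.8 = 4.214 m/s².
Reaction distance = 10.2778 × 1.69 = 17.369 m.
Braking distance needed to stop: v²/(2a) = 105.633 / 8.428 = 12.534 m, so total needed = 17.369 + 12.534 = 29.903 m > 21 m — it cannot stop.
Distance remaining when braking begins: 21 − 17.369 = 3.631 m.
v² = v₀² − 2a·d = 105.633 − 2 × 4.214 × 3.631 = 75.031 m²/s².
v = √75.031 = 8.662 m/s.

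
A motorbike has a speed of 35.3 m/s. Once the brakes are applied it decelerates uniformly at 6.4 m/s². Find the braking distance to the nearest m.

Braking distance = v²/(2a) = 35.3000² / (2 × 6.400) = 1246.090 / 12.800 = 97.351 m.

Braking distance ≈ 97 m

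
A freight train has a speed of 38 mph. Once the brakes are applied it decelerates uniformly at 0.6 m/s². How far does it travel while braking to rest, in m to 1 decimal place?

Braking distance ≈ 240.5 m

38 mph × 0.44704 = 16.9875 m/s.
Braking distance = v²/(2a) = 16.9875² / (2 × 0.600) = 288.575 / 1.200 = 240.479 m.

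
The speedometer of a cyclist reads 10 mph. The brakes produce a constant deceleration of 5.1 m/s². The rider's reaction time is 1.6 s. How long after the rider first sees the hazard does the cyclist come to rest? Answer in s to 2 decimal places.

10 mph × 0.44704 = 4.4704 m/s.
Braking time = v/a = 4.4704 / 5.100 = 0.877 s.
Total = 1.6 + 0.877 = 2.477 s.

Total time ≈ 2.48 s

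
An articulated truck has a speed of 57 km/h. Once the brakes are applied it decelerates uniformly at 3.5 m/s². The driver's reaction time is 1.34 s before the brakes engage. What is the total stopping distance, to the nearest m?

57 km/h ÷ 3.6 = 15.8333 m/s.
Reaction distance = v·t_r = 15.8333 × 1.34 = 21.217 m.
Braking distance = v²/(2a) = 15.8333² / (2 × 3.500) = 250.693 / 7.000 = 35.813 m.
Total = 21.217 + 35.813 = 57.030 m.

Total stopping distance ≈ 57 m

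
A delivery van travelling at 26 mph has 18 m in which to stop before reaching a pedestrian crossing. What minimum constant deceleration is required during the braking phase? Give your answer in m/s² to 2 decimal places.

26 mph × 0.44704 = 11.6230 m/s.
v² = 2a·d ⇒ a = v²/(2d) = 11.6230² / (2 × 18.000) = 135.094 / 36.000 = 3.7526 m/s².

Required deceleration ≈ 3.75 m/s²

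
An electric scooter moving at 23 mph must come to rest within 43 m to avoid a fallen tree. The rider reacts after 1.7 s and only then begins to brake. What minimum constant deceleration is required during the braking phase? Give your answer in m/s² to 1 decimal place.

23 mph × 0.44704 = 10.2819 m/s.
Distance covered during reaction = 10.2819 × 1.7 = 17.479 m.
Distance available for braking: 43 − 17.479 = 25.521 m.
v² = 2a·d ⇒ a = v²/(2d) = 10.2819² / (2 × 25.521) = 105.717 / 51.042 = 2.0712 m/s².

Required deceleration ≈ 2.1 m/s²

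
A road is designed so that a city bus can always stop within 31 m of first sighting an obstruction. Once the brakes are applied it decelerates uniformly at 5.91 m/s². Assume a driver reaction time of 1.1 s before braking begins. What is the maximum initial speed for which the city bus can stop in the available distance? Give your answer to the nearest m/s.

Stopping distance: v·t_r + v²/(2a) = 31 with t_r = 1.1 s and a = 5.910 m/s².
So v² + 13.002 v − 366.42 = 0.
Positive root: v = −a·t_r + √((a·t_r)² + 2a·d) = −6.501 + √(42.263 + 366.42) = 13.7149 m/s.

Maximum speed ≈ 14 m/s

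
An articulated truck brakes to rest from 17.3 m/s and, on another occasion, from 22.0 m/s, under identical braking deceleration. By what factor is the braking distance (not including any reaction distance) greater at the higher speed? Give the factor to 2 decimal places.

Braking distance d = v²/(2a), so with a fixed, d ∝ v².
Factor = (22.0/17.3)² = 1.2717² = 1.6172.

Factor ≈ 1.62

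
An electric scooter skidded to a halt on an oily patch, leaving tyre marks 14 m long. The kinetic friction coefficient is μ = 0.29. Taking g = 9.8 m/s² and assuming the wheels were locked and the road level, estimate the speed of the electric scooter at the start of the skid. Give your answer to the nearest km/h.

Initial speed ≈ 32 km/h

Deceleration a = μg = 0.29 × 9.8 = 2.842 m/s².
v = √(2a·d) = √(2 × 2.842 × 14) = √79.576 = 8.9205 m/s.
= 8.9205 × 3.6 = 32.114 km/h.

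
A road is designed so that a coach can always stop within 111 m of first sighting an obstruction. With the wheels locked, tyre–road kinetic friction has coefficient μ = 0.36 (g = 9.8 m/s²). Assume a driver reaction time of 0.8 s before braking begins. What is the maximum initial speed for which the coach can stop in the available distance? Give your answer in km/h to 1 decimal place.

a = μg = 0.36 × 9.8 = 3.528 m/s².
Stopping distance: v·t_r + v²/(2a) = 111 with t_r = 0.8 s and a = 3.528 m/s².
So v² + 5.645 v − 783.22 = 0.
Positive root: v = −a·t_r + √((a·t_r)² + 2a·d) = −2.822 + √(7.964 + 783.22) = 25.3060 m/s.
25.3060 m/s × 3.6 = 91.102 km/h.

Maximum speed ≈ 91.1 km/h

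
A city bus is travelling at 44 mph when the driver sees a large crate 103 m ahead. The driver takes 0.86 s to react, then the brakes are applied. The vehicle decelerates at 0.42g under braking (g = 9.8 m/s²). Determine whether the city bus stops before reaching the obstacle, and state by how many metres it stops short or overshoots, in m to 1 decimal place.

44 mph × 0.44704 = 19.6698 m/s.
a = 0.42 × 9.8 = 4.116 m/s².
Reaction distance = 19.6698 × 0.86 = 16.916 m.
Braking distance = v²/(2a) = 386.901 / 8.232 = 47.000 m.
Total stopping distance = 16.916 + 47.000 = 63.916 m, vs 103 m available — it stops with 103 − 63.916 = 39.084 m to spare.

Yes — it stops 39.1 m short of the obstacle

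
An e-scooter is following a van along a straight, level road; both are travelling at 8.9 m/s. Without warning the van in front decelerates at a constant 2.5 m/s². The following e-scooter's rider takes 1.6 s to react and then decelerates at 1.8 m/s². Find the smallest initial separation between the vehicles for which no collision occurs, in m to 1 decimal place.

Leader travels v²/(2a_L) = 79.210 / 5.000 = 15.842 m before stopping.
Follower covers v·t_r = 8.9000 × 1.6 = 14.240 m while reacting, then v²/(2a_F) = 79.210 / 3.600 = 22.003 m while braking, for a total of 14.240 + 22.003 = 36.243 m.
Since a_F ≤ a_L and the follower starts braking later, the follower is never slower than the leader, so the closest approach is when both have stopped.
Minimum gap = 36.243 − 15.842 = 20.401 m.

Minimum gap ≈ 20.4 m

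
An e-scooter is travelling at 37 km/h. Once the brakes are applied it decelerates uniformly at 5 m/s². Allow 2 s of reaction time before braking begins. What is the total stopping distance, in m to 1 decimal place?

Total stopping distance ≈ 31.1 m

37 km/h ÷ 3.6 = 10.2778 m/s.
Reaction distance = v·t_r = 10.2778 × 2 = 20.556 m.
Braking distance = v²/(2a) = 10.2778² / (2 × 5.000) = 105.633 / 10.000 = 10.563 m.
Total = 20.556 + 10.563 = 31.119 m.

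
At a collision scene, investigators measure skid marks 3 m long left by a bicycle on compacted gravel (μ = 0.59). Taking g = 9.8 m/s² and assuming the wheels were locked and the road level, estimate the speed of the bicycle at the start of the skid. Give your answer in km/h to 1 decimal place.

Deceleration a = μg = 0.59 × 9.8 = 5.782 m/s².
v = √(2a·d) = √(2 × 5.782 × 3) = √34.692 = 5.8900 m/s.
= 5.8900 × 3.6 = 21.204 km/h.

Initial speed ≈ 21.2 km/h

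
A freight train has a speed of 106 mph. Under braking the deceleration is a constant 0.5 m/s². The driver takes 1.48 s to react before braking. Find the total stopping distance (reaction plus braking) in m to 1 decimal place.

106 mph × 0.44704 = 47.3862 m/s.
Reaction distance = v·t_r = 47.3862 × 1.48 = 70.132 m.
Braking distance = v²/(2a) = 47.3862² / (2 × 0.500) = 2245.452 / 1.000 = 2245.452 m.
Total = 70.132 + 2245.452 = 2315.584 m.

Total stopping distance ≈ 2315.6 m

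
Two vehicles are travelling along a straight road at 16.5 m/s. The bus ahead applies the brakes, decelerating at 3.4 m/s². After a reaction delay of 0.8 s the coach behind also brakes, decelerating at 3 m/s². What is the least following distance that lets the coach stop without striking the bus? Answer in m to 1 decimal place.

Leader travels v²/(2a_L) = 272.250 / 6.800 = 40.037 m before stopping.
Follower covers v·t_r = 16.5000 × 0.8 = 13.200 m while reacting, then v²/(2a_F) = 272.250 / 6.000 = 45.375 m while braking, for a total of 13.200 + 45.375 = 58.575 m.
Since a_F ≤ a_L and the follower starts braking later, the follower is never slower than the leader, so the closest approach is when both have stopped.
Minimum gap = 58.575 − 40.037 = 18.538 m.

Minimum gap ≈ 18.5 m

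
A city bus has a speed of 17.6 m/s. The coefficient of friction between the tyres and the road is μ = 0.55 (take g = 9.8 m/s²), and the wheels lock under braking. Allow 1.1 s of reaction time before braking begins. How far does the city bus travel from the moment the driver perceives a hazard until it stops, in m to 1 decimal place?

Total stopping distance ≈ 48.1 m

a = μg = 0.55 × 9.8 = 5.390 m/s².
Reaction distance = v·t_r = 17.6000 × 1.1 = 19.360 m.
Braking distance = v²/(2a) = 17.6000² / (2 × 5.390) = 309.760 / 10.780 = 28.735 m.
Total = 19.360 + 28.735 = 48.095 m.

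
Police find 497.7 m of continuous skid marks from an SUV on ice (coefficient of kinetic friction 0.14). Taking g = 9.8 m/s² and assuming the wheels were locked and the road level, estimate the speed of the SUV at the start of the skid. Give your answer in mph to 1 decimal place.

Deceleration a = μg = 0.14 × 9.8 = 1.372 m/s².
v = √(2a·d) = √(2 × 1.372 × 497.7) = √1365.689 = 36.9552 m/s.
= 36.9552 ÷ 0.44704 = 82.666 mph.

Initial speed ≈ 82.7 mph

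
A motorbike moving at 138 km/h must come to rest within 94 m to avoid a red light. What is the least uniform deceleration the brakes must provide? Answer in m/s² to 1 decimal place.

Required deceleration ≈ 7.8 m/s²

138 km/h ÷ 3.6 = 38.3333 m/s.
v² = 2a·d ⇒ a = v²/(2d) = 38.3333² / (2 × 94.000) = 1469.442 / 188.000 = 7.8162 m/s².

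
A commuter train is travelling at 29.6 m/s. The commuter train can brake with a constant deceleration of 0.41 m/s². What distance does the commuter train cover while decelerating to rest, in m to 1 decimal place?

Braking distance ≈ 1068.5 m

Braking distance = v²/(2a) = 29.6000² / (2 × 0.410) = 876.160 / 0.820 = 1068.488 m.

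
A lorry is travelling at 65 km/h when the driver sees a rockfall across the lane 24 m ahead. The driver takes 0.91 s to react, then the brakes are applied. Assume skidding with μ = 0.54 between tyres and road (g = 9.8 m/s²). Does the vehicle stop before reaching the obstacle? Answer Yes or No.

No

65 km/h ÷ 3.6 = 18.0556 m/s.
a = μg = 0.54 × 9.8 = 5.292 m/s².
Reaction distance = 18.0556 × 0.91 = 16.431 m.
Braking distance = v²/(2a) = 326.005 / 10.584 = 30.802 m.
Total stopping distance = 16.431 + 30.802 = 47.233 m, vs 24 m available — it cannot stop in time and overshoots by 47.233 − 24 = 23.233 m.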